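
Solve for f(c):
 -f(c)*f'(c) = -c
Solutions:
 f(c) = -sqrt(C1 + c^2)
 f(c) = sqrt(C1 + c^2)


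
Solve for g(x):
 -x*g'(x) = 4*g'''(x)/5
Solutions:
 g(x) = C1 + Integral(C2*airyai(-10^(1/3)*x/2) + C3*airybi(-10^(1/3)*x/2), x)


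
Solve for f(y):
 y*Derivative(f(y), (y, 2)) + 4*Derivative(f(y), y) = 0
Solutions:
 f(y) = C1 + C2/y^3


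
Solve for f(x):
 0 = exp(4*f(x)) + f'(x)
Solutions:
 f(x) = log(-I*(1/(C1 + 4*x))^(1/4))
 f(x) = log(I*(1/(C1 + 4*x))^(1/4))
 f(x) = log(-(1/(C1 + 4*x))^(1/4))
 f(x) = log(1/(C1 + 4*x))/4


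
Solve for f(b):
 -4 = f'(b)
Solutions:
 f(b) = C1 - 4*b


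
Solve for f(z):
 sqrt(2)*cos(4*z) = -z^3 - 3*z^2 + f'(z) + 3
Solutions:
 f(z) = C1 + z^4/4 + z^3 - 3*z + sqrt(2)*sin(4*z)/4


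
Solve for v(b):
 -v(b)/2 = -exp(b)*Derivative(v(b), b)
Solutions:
 v(b) = C1*exp(-exp(-b)/2)


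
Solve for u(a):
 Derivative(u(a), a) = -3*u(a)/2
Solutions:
 u(a) = C1*exp(-3*a/2)


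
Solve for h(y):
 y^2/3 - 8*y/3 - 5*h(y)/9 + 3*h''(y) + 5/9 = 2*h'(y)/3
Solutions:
 h(y) = C1*exp(-y/3) + C2*exp(5*y/9) + 3*y^2/5 - 156*y/25 + 1871/125


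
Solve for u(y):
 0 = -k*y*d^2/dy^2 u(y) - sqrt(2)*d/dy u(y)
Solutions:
 u(y) = C1 + y^(((re(k) - sqrt(2))*re(k) + im(k)^2)/(re(k)^2 + im(k)^2))*(C2*sin(sqrt(2)*log(y)*Abs(im(k))/(re(k)^2 + im(k)^2)) + C3*cos(sqrt(2)*log(y)*im(k)/(re(k)^2 + im(k)^2)))


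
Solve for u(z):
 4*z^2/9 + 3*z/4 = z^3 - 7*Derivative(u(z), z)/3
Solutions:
 u(z) = C1 + 3*z^4/28 - 4*z^3/63 - 9*z^2/56


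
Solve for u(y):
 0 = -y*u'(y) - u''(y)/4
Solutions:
 u(y) = C1 + C2*erf(sqrt(2)*y)


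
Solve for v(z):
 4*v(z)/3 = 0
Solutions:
 v(z) = 0


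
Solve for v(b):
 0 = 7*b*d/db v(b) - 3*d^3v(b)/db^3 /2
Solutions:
 v(b) = C1 + Integral(C2*airyai(14^(1/3)*3^(2/3)*b/3) + C3*airybi(14^(1/3)*3^(2/3)*b/3), b)


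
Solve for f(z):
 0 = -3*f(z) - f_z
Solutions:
 f(z) = C1*exp(-3*z)


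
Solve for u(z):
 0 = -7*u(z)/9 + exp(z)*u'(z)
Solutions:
 u(z) = C1*exp(-7*exp(-z)/9)


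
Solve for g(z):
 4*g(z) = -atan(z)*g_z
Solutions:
 g(z) = C1*exp(-4*Integral(1/atan(z), z))


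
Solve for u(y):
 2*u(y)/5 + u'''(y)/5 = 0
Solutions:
 u(y) = C3*exp(-2^(1/3)*y) + (C1*sin(2^(1/3)*sqrt(3)*y/2) + C2*cos(2^(1/3)*sqrt(3)*y/2))*exp(2^(1/3)*y/2)


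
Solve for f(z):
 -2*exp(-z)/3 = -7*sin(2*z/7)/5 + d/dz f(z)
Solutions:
 f(z) = C1 - 49*cos(2*z/7)/10 + 2*exp(-z)/3


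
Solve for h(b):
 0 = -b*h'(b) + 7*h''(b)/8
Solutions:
 h(b) = C1 + C2*erfi(2*sqrt(7)*b/7)


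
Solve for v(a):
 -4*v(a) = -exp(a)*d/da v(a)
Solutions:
 v(a) = C1*exp(-4*exp(-a))


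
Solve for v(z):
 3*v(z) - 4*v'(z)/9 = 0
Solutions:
 v(z) = C1*exp(27*z/4)


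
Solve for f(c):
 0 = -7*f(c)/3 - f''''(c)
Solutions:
 f(c) = (C1*sin(sqrt(2)*3^(3/4)*7^(1/4)*c/6) + C2*cos(sqrt(2)*3^(3/4)*7^(1/4)*c/6))*exp(-sqrt(2)*3^(3/4)*7^(1/4)*c/6) + (C3*sin(sqrt(2)*3^(3/4)*7^(1/4)*c/6) + C4*cos(sqrt(2)*3^(3/4)*7^(1/4)*c/6))*exp(sqrt(2)*3^(3/4)*7^(1/4)*c/6)


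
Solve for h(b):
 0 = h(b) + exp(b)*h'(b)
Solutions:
 h(b) = C1*exp(exp(-b))


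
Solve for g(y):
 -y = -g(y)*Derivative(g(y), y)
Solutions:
 g(y) = -sqrt(C1 + y^2)
 g(y) = sqrt(C1 + y^2)


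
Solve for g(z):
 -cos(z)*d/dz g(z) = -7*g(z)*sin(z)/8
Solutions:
 g(z) = C1/cos(z)^(7/8)


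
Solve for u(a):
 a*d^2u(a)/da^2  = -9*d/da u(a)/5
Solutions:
 u(a) = C1 + C2/a^(4/5)


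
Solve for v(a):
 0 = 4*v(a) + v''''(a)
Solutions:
 v(a) = (C1*sin(a) + C2*cos(a))*exp(-a) + (C3*sin(a) + C4*cos(a))*exp(a)


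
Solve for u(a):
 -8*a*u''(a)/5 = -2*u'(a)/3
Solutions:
 u(a) = C1 + C2*a^(17/12)


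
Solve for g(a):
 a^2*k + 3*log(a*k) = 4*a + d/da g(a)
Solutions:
 g(a) = C1 + a^3*k/3 - 2*a^2 + 3*a*log(a*k) - 3*a


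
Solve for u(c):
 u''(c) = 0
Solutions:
 u(c) = C1 + C2*c


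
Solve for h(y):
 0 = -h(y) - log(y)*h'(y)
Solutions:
 h(y) = C1*exp(-li(y))


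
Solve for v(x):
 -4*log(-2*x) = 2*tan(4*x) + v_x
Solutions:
 v(x) = C1 - 4*x*log(-x) - 4*x*log(2) + 4*x + log(cos(4*x))/2


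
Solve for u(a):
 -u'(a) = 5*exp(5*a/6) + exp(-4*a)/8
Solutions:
 u(a) = C1 - 6*exp(5*a/6) + exp(-4*a)/32


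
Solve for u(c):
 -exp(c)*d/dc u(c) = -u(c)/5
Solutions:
 u(c) = C1*exp(-exp(-c)/5)


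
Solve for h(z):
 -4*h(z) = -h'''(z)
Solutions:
 h(z) = C3*exp(2^(2/3)*z) + (C1*sin(2^(2/3)*sqrt(3)*z/2) + C2*cos(2^(2/3)*sqrt(3)*z/2))*exp(-2^(2/3)*z/2)


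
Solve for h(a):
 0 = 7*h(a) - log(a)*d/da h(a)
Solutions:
 h(a) = C1*exp(7*li(a))


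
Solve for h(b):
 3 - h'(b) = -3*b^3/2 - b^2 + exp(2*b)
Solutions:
 h(b) = C1 + 3*b^4/8 + b^3/3 + 3*b - exp(2*b)/2


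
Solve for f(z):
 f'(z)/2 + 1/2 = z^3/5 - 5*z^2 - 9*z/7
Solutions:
 f(z) = C1 + z^4/10 - 10*z^3/3 - 9*z^2/7 - z


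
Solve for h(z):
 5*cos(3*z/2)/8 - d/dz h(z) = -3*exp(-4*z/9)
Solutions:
 h(z) = C1 + 5*sin(3*z/2)/12 - 27*exp(-4*z/9)/4


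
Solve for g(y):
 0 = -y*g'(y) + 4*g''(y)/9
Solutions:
 g(y) = C1 + C2*erfi(3*sqrt(2)*y/4)


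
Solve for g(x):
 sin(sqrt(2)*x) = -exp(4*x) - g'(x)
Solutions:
 g(x) = C1 - exp(4*x)/4 + sqrt(2)*cos(sqrt(2)*x)/2


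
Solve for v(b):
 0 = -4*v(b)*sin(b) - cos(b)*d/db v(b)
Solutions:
 v(b) = C1*cos(b)^4


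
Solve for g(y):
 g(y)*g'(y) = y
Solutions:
 g(y) = -sqrt(C1 + y^2)
 g(y) = sqrt(C1 + y^2)


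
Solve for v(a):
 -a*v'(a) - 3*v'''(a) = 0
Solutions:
 v(a) = C1 + Integral(C2*airyai(-3^(2/3)*a/3) + C3*airybi(-3^(2/3)*a/3), a)


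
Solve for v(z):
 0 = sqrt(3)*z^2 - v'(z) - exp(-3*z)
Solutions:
 v(z) = C1 + sqrt(3)*z^3/3 + exp(-3*z)/3


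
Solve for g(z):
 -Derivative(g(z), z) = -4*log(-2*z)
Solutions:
 g(z) = C1 + 4*z*log(-z) + 4*z*(-1 + log(2))


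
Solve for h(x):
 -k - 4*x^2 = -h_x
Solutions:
 h(x) = C1 + k*x + 4*x^3/3


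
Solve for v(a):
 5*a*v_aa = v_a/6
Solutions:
 v(a) = C1 + C2*a^(31/30)


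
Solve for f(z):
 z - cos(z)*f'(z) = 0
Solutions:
 f(z) = C1 + Integral(z/cos(z), z)


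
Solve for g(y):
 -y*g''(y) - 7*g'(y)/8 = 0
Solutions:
 g(y) = C1 + C2*y^(1/8)


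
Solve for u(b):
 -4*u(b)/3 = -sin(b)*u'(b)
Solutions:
 u(b) = C1*(cos(b) - 1)^(2/3)/(cos(b) + 1)^(2/3)


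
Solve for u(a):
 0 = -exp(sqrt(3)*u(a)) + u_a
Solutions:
 u(a) = sqrt(3)*(2*log(-1/(C1 + a)) - log(3))/6


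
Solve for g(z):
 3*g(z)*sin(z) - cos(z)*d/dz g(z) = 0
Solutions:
 g(z) = C1/cos(z)^3


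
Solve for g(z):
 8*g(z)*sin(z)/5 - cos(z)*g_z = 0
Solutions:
 g(z) = C1/cos(z)^(8/5)


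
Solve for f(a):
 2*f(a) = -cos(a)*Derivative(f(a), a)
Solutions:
 f(a) = C1*(sin(a) - 1)/(sin(a) + 1)


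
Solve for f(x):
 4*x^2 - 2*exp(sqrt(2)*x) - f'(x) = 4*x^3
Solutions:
 f(x) = C1 - x^4 + 4*x^3/3 - sqrt(2)*exp(sqrt(2)*x)


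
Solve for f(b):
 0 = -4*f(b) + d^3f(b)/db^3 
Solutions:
 f(b) = C3*exp(2^(2/3)*b) + (C1*sin(2^(2/3)*sqrt(3)*b/2) + C2*cos(2^(2/3)*sqrt(3)*b/2))*exp(-2^(2/3)*b/2)


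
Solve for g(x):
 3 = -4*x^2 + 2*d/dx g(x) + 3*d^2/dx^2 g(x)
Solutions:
 g(x) = C1 + C2*exp(-2*x/3) + 2*x^3/3 - 3*x^2 + 21*x/2


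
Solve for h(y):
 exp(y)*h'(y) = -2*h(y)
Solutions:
 h(y) = C1*exp(2*exp(-y))


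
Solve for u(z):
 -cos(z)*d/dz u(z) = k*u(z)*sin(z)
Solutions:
 u(z) = C1*exp(k*log(cos(z)))


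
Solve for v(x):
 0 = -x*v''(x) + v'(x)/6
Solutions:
 v(x) = C1 + C2*x^(7/6)


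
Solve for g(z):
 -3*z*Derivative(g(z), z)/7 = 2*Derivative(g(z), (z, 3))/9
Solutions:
 g(z) = C1 + Integral(C2*airyai(-3*14^(2/3)*z/14) + C3*airybi(-3*14^(2/3)*z/14), z)


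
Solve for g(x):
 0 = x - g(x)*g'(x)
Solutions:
 g(x) = -sqrt(C1 + x^2)
 g(x) = sqrt(C1 + x^2)


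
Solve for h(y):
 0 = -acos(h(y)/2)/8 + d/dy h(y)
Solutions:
 Integral(1/acos(_y/2), (_y, h(y))) = C1 + y/8


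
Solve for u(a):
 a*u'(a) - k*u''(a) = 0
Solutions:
 u(a) = C1 + C2*erf(sqrt(2)*a*sqrt(-1/k)/2)/sqrt(-1/k)


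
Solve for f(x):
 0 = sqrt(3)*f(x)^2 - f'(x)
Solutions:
 f(x) = -1/(C1 + sqrt(3)*x)


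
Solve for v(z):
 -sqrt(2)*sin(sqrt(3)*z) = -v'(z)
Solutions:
 v(z) = C1 - sqrt(6)*cos(sqrt(3)*z)/3


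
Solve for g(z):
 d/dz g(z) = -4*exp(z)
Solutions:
 g(z) = C1 - 4*exp(z)


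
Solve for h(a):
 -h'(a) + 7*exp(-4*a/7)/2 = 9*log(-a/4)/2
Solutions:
 h(a) = C1 - 9*a*log(-a)/2 + a*(9/2 + 9*log(2)) - 49*exp(-4*a/7)/8


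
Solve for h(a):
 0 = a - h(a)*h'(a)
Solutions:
 h(a) = -sqrt(C1 + a^2)
 h(a) = sqrt(C1 + a^2)


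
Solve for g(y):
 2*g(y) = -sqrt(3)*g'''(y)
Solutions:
 g(y) = C3*exp(-2^(1/3)*3^(5/6)*y/3) + (C1*sin(6^(1/3)*y/2) + C2*cos(6^(1/3)*y/2))*exp(2^(1/3)*3^(5/6)*y/6)


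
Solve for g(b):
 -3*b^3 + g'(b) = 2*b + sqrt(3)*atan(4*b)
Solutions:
 g(b) = C1 + 3*b^4/4 + b^2 + sqrt(3)*(b*atan(4*b) - log(16*b^2 + 1)/8)


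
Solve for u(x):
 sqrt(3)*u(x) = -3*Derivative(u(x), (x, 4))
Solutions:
 u(x) = (C1*sin(sqrt(2)*3^(7/8)*x/6) + C2*cos(sqrt(2)*3^(7/8)*x/6))*exp(-sqrt(2)*3^(7/8)*x/6) + (C3*sin(sqrt(2)*3^(7/8)*x/6) + C4*cos(sqrt(2)*3^(7/8)*x/6))*exp(sqrt(2)*3^(7/8)*x/6)


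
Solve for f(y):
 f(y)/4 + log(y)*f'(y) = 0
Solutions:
 f(y) = C1*exp(-li(y)/4)


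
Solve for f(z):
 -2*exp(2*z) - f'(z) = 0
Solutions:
 f(z) = C1 - exp(2*z)


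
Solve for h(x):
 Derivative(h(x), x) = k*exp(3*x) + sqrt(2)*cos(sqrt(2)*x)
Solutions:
 h(x) = C1 + k*exp(3*x)/3 + sin(sqrt(2)*x)


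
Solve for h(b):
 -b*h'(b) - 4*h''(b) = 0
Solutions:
 h(b) = C1 + C2*erf(sqrt(2)*b/4)


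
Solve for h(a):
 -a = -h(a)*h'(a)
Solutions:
 h(a) = -sqrt(C1 + a^2)
 h(a) = sqrt(C1 + a^2)


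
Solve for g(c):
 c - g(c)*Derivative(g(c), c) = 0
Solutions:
 g(c) = -sqrt(C1 + c^2)
 g(c) = sqrt(C1 + c^2)


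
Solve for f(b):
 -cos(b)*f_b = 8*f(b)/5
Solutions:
 f(b) = C1*(sin(b) - 1)^(4/5)/(sin(b) + 1)^(4/5)


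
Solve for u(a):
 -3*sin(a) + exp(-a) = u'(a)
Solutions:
 u(a) = C1 + 3*cos(a) - exp(-a)


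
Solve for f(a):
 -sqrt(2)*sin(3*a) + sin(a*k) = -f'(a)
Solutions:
 f(a) = C1 - sqrt(2)*cos(3*a)/3 + cos(a*k)/k


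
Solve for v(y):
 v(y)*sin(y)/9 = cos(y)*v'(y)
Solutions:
 v(y) = C1/cos(y)^(1/9)


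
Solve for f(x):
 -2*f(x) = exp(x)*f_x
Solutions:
 f(x) = C1*exp(2*exp(-x))


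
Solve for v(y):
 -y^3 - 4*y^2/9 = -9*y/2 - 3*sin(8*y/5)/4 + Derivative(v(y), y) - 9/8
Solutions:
 v(y) = C1 - y^4/4 - 4*y^3/27 + 9*y^2/4 + 9*y/8 - 15*cos(8*y/5)/32


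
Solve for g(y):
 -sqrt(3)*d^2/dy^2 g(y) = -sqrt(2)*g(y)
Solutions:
 g(y) = C1*exp(-2^(1/4)*3^(3/4)*y/3) + C2*exp(2^(1/4)*3^(3/4)*y/3)


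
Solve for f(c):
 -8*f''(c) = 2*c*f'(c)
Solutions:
 f(c) = C1 + C2*erf(sqrt(2)*c/4)


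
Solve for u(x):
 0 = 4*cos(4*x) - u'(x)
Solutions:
 u(x) = C1 + sin(4*x)


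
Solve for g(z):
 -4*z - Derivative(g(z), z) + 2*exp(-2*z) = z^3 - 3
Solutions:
 g(z) = C1 - z^4/4 - 2*z^2 + 3*z - exp(-2*z)


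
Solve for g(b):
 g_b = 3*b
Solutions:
 g(b) = C1 + 3*b^2/2


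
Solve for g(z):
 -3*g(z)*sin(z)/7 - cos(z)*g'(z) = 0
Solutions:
 g(z) = C1*cos(z)^(3/7)


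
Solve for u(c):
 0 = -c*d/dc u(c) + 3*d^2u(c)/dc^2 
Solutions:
 u(c) = C1 + C2*erfi(sqrt(6)*c/6)


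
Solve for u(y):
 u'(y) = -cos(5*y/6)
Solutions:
 u(y) = C1 - 6*sin(5*y/6)/5


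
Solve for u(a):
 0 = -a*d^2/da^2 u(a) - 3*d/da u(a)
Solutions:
 u(a) = C1 + C2/a^2


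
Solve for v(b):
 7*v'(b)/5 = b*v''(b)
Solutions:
 v(b) = C1 + C2*b^(12/5)


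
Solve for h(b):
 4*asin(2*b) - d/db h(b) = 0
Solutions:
 h(b) = C1 + 4*b*asin(2*b) + 2*sqrt(1 - 4*b^2)


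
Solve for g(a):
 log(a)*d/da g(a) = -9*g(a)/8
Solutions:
 g(a) = C1*exp(-9*li(a)/8)


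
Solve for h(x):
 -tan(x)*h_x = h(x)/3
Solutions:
 h(x) = C1/sin(x)^(1/3)


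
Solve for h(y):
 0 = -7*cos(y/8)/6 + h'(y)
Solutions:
 h(y) = C1 + 28*sin(y/8)/3


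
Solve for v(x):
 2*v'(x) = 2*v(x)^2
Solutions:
 v(x) = -1/(C1 + x)


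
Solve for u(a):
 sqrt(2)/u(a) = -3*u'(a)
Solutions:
 u(a) = -sqrt(C1 - 6*sqrt(2)*a)/3
 u(a) = sqrt(C1 - 6*sqrt(2)*a)/3


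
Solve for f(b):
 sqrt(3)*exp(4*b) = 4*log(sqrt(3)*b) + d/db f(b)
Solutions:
 f(b) = C1 - 4*b*log(b) + 2*b*(2 - log(3)) + sqrt(3)*exp(4*b)/4


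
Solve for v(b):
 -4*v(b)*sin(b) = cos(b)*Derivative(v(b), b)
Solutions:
 v(b) = C1*cos(b)^4


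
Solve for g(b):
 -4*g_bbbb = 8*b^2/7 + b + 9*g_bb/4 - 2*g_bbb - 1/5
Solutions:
 g(b) = C1 + C2*b - 8*b^4/189 - 382*b^3/1701 + 8894*b^2/25515 + (C3*sin(sqrt(2)*b/2) + C4*cos(sqrt(2)*b/2))*exp(b/4)


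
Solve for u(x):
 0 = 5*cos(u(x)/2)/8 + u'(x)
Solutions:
 5*x/8 - log(sin(u(x)/2) - 1) + log(sin(u(x)/2) + 1) = C1


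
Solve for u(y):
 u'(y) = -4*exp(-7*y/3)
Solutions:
 u(y) = C1 + 12*exp(-7*y/3)/7


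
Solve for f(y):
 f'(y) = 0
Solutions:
 f(y) = C1


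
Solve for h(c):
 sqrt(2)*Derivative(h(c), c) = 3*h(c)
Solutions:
 h(c) = C1*exp(3*sqrt(2)*c/2)


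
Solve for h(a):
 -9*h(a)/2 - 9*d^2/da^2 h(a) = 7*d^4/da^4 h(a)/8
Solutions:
 h(a) = C1*sin(sqrt(42)*a*sqrt(6 - sqrt(29))/7) + C2*sin(sqrt(42)*a*sqrt(sqrt(29) + 6)/7) + C3*cos(sqrt(42)*a*sqrt(6 - sqrt(29))/7) + C4*cos(sqrt(42)*a*sqrt(sqrt(29) + 6)/7)


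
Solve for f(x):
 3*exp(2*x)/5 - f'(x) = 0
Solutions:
 f(x) = C1 + 3*exp(2*x)/10


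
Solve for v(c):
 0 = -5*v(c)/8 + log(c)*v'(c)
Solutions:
 v(c) = C1*exp(5*li(c)/8)


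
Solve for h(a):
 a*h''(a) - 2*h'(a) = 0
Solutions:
 h(a) = C1 + C2*a^3


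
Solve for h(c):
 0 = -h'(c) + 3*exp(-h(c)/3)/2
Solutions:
 h(c) = 3*log(C1 + c/2)


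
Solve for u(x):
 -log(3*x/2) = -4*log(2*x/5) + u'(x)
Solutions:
 u(x) = C1 + 3*x*log(x) + x*log(32/1875) - 3*x


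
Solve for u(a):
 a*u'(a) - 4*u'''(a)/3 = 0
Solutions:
 u(a) = C1 + Integral(C2*airyai(6^(1/3)*a/2) + C3*airybi(6^(1/3)*a/2), a)


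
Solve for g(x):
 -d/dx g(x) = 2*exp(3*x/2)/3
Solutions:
 g(x) = C1 - 4*exp(3*x/2)/9


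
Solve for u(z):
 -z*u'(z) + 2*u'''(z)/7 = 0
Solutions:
 u(z) = C1 + Integral(C2*airyai(2^(2/3)*7^(1/3)*z/2) + C3*airybi(2^(2/3)*7^(1/3)*z/2), z)


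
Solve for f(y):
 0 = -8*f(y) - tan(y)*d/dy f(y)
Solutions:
 f(y) = C1/sin(y)^8


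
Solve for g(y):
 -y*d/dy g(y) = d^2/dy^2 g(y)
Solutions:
 g(y) = C1 + C2*erf(sqrt(2)*y/2)


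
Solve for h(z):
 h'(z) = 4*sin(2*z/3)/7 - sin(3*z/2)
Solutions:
 h(z) = C1 - 6*cos(2*z/3)/7 + 2*cos(3*z/2)/3


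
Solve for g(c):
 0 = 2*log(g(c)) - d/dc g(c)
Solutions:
 li(g(c)) = C1 + 2*c


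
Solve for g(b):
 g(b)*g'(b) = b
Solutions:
 g(b) = -sqrt(C1 + b^2)
 g(b) = sqrt(C1 + b^2)


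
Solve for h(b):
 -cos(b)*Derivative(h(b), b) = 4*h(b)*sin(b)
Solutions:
 h(b) = C1*cos(b)^4


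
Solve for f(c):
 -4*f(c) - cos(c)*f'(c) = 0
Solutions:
 f(c) = C1*(sin(c)^2 - 2*sin(c) + 1)/(sin(c)^2 + 2*sin(c) + 1)


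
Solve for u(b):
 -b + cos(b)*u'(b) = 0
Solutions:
 u(b) = C1 + Integral(b/cos(b), b)


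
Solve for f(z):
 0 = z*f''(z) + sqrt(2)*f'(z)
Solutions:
 f(z) = C1 + C2*z^(1 - sqrt(2))


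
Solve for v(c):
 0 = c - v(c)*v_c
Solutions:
 v(c) = -sqrt(C1 + c^2)
 v(c) = sqrt(C1 + c^2)


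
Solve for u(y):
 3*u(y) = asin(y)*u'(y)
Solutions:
 u(y) = C1*exp(3*Integral(1/asin(y), y))


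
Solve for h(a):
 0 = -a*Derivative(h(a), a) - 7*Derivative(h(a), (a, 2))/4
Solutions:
 h(a) = C1 + C2*erf(sqrt(14)*a/7)


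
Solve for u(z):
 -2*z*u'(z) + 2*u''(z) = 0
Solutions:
 u(z) = C1 + C2*erfi(sqrt(2)*z/2)


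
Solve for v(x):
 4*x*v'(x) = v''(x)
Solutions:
 v(x) = C1 + C2*erfi(sqrt(2)*x)


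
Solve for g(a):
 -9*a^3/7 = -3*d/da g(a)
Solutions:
 g(a) = C1 + 3*a^4/28


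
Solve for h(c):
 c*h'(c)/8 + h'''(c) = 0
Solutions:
 h(c) = C1 + Integral(C2*airyai(-c/2) + C3*airybi(-c/2), c)


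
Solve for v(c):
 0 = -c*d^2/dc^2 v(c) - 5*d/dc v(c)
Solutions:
 v(c) = C1 + C2/c^4


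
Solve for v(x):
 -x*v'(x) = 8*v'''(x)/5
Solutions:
 v(x) = C1 + Integral(C2*airyai(-5^(1/3)*x/2) + C3*airybi(-5^(1/3)*x/2), x)


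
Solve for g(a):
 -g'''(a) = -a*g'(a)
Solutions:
 g(a) = C1 + Integral(C2*airyai(a) + C3*airybi(a), a)


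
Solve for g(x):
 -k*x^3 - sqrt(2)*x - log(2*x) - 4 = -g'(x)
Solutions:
 g(x) = C1 + k*x^4/4 + sqrt(2)*x^2/2 + x*log(x) + x*log(2) + 3*x


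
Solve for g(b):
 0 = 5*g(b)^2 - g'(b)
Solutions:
 g(b) = -1/(C1 + 5*b)


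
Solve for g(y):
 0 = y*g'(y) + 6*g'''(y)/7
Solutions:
 g(y) = C1 + Integral(C2*airyai(-6^(2/3)*7^(1/3)*y/6) + C3*airybi(-6^(2/3)*7^(1/3)*y/6), y)


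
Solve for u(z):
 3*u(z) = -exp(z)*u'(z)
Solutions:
 u(z) = C1*exp(3*exp(-z))


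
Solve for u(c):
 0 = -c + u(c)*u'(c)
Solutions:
 u(c) = -sqrt(C1 + c^2)
 u(c) = sqrt(C1 + c^2)


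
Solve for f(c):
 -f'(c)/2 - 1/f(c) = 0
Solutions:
 f(c) = -sqrt(C1 - 4*c)
 f(c) = sqrt(C1 - 4*c)


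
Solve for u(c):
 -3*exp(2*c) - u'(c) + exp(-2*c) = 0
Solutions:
 u(c) = C1 - 3*exp(2*c)/2 - exp(-2*c)/2


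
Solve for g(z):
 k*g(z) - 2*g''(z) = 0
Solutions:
 g(z) = C1*exp(-sqrt(2)*sqrt(k)*z/2) + C2*exp(sqrt(2)*sqrt(k)*z/2)


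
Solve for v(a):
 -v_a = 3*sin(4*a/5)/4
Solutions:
 v(a) = C1 + 15*cos(4*a/5)/16


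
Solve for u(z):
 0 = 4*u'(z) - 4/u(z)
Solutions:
 u(z) = -sqrt(C1 + 2*z)
 u(z) = sqrt(C1 + 2*z)


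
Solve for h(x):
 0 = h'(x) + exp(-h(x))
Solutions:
 h(x) = log(C1 - x)


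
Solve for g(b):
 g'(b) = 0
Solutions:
 g(b) = C1


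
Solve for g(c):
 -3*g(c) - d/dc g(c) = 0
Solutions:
 g(c) = C1*exp(-3*c)


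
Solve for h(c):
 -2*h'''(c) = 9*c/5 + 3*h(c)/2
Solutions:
 h(c) = C3*exp(-6^(1/3)*c/2) - 6*c/5 + (C1*sin(2^(1/3)*3^(5/6)*c/4) + C2*cos(2^(1/3)*3^(5/6)*c/4))*exp(6^(1/3)*c/4)


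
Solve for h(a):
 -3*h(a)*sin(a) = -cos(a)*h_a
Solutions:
 h(a) = C1/cos(a)^3


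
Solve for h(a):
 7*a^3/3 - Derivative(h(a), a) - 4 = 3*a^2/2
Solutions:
 h(a) = C1 + 7*a^4/12 - a^3/2 - 4*a


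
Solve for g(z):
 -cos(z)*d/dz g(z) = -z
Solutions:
 g(z) = C1 + Integral(z/cos(z), z)


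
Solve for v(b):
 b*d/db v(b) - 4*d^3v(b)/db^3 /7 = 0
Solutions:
 v(b) = C1 + Integral(C2*airyai(14^(1/3)*b/2) + C3*airybi(14^(1/3)*b/2), b)


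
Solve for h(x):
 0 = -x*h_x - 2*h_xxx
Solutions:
 h(x) = C1 + Integral(C2*airyai(-2^(2/3)*x/2) + C3*airybi(-2^(2/3)*x/2), x)


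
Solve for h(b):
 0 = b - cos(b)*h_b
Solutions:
 h(b) = C1 + Integral(b/cos(b), b)


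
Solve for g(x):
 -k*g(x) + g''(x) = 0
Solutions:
 g(x) = C1*exp(-sqrt(k)*x) + C2*exp(sqrt(k)*x)


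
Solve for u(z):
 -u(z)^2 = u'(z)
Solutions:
 u(z) = 1/(C1 + z)


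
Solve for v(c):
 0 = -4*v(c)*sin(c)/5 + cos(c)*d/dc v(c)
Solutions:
 v(c) = C1/cos(c)^(4/5)


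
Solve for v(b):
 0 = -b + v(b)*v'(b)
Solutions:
 v(b) = -sqrt(C1 + b^2)
 v(b) = sqrt(C1 + b^2)


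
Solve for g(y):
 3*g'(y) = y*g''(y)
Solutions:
 g(y) = C1 + C2*y^4


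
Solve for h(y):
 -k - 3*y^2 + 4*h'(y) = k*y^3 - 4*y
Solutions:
 h(y) = C1 + k*y^4/16 + k*y/4 + y^3/4 - y^2/2


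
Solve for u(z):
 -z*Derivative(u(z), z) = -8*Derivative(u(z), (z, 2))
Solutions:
 u(z) = C1 + C2*erfi(z/4)


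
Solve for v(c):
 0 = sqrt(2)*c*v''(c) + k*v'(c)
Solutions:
 v(c) = C1 + c^(-sqrt(2)*re(k)/2 + 1)*(C2*sin(sqrt(2)*log(c)*Abs(im(k))/2) + C3*cos(sqrt(2)*log(c)*im(k)/2))


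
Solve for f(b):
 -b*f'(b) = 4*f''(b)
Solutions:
 f(b) = C1 + C2*erf(sqrt(2)*b/4)


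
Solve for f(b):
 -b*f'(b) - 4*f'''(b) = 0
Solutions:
 f(b) = C1 + Integral(C2*airyai(-2^(1/3)*b/2) + C3*airybi(-2^(1/3)*b/2), b)


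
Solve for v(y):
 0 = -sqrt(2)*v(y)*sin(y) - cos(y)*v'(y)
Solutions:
 v(y) = C1*cos(y)^(sqrt(2))


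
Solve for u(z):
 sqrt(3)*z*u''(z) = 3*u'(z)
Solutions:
 u(z) = C1 + C2*z^(1 + sqrt(3))


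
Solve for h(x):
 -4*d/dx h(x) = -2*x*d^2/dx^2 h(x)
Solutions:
 h(x) = C1 + C2*x^3


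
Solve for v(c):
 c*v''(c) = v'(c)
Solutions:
 v(c) = C1 + C2*c^2


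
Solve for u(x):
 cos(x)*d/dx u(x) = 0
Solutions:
 u(x) = C1


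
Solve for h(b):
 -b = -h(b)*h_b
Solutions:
 h(b) = -sqrt(C1 + b^2)
 h(b) = sqrt(C1 + b^2)


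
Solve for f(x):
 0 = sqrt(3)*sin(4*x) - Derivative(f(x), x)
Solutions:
 f(x) = C1 - sqrt(3)*cos(4*x)/4


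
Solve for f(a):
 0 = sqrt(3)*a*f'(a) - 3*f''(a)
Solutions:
 f(a) = C1 + C2*erfi(sqrt(2)*3^(3/4)*a/6)


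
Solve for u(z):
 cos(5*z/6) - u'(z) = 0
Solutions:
 u(z) = C1 + 6*sin(5*z/6)/5


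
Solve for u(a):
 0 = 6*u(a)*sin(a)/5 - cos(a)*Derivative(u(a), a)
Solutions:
 u(a) = C1/cos(a)^(6/5)


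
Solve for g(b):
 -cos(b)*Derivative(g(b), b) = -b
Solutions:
 g(b) = C1 + Integral(b/cos(b), b)


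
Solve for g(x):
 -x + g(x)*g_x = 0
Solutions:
 g(x) = -sqrt(C1 + x^2)
 g(x) = sqrt(C1 + x^2)


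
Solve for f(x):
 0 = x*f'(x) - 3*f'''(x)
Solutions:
 f(x) = C1 + Integral(C2*airyai(3^(2/3)*x/3) + C3*airybi(3^(2/3)*x/3), x)


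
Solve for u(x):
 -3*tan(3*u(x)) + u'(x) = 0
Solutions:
 u(x) = -asin(C1*exp(9*x))/3 + pi/3
 u(x) = asin(C1*exp(9*x))/3


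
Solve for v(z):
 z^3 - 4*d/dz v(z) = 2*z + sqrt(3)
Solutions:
 v(z) = C1 + z^4/16 - z^2/4 - sqrt(3)*z/4


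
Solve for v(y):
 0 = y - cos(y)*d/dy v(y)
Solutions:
 v(y) = C1 + Integral(y/cos(y), y)


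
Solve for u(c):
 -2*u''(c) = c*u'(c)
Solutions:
 u(c) = C1 + C2*erf(c/2)


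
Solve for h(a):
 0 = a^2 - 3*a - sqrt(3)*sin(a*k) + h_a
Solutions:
 h(a) = C1 - a^3/3 + 3*a^2/2 - sqrt(3)*cos(a*k)/k


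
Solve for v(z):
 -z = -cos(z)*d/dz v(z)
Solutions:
 v(z) = C1 + Integral(z/cos(z), z)


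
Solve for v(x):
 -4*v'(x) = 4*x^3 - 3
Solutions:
 v(x) = C1 - x^4/4 + 3*x/4


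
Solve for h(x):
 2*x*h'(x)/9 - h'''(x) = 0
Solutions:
 h(x) = C1 + Integral(C2*airyai(6^(1/3)*x/3) + C3*airybi(6^(1/3)*x/3), x)


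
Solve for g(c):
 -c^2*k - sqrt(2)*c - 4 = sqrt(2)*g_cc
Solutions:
 g(c) = C1 + C2*c - sqrt(2)*c^4*k/24 - c^3/6 - sqrt(2)*c^2


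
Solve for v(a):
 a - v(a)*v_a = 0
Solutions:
 v(a) = -sqrt(C1 + a^2)
 v(a) = sqrt(C1 + a^2)


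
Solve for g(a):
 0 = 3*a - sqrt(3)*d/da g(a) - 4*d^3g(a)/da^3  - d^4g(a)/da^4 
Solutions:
 g(a) = C1 + C2*exp(a*(-8 + 16/(27*sqrt(3)/2 + sqrt(-16384 + (27*sqrt(3) + 128)^2)/2 + 64)^(1/3) + (27*sqrt(3)/2 + sqrt(-16384 + (27*sqrt(3) + 128)^2)/2 + 64)^(1/3))/6)*sin(sqrt(3)*a*(-(27*sqrt(3)/2 + sqrt(-16384 + (27*sqrt(3) + 128)^2)/2 + 64)^(1/3) + 16/(27*sqrt(3)/2 + sqrt(-16384 + (27*sqrt(3) + 128)^2)/2 + 64)^(1/3))/6) + C3*exp(a*(-8 + 16/(27*sqrt(3)/2 + sqrt(-16384 + (27*sqrt(3) + 128)^2)/2 + 64)^(1/3) + (27*sqrt(3)/2 + sqrt(-16384 + (27*sqrt(3) + 128)^2)/2 + 64)^(1/3))/6)*cos(sqrt(3)*a*(-(27*sqrt(3)/2 + sqrt(-16384 + (27*sqrt(3) + 128)^2)/2 + 64)^(1/3) + 16/(27*sqrt(3)/2 + sqrt(-16384 + (27*sqrt(3) + 128)^2)/2 + 64)^(1/3))/6) + C4*exp(-a*(16/(27*sqrt(3)/2 + sqrt(-16384 + (27*sqrt(3) + 128)^2)/2 + 64)^(1/3) + 4 + (27*sqrt(3)/2 + sqrt(-16384 + (27*sqrt(3) + 128)^2)/2 + 64)^(1/3))/3) + sqrt(3)*a^2/2


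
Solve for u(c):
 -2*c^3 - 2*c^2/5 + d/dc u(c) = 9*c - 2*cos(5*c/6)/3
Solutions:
 u(c) = C1 + c^4/2 + 2*c^3/15 + 9*c^2/2 - 4*sin(5*c/6)/5


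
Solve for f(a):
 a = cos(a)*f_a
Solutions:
 f(a) = C1 + Integral(a/cos(a), a)


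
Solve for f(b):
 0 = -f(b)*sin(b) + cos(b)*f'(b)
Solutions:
 f(b) = C1/cos(b)


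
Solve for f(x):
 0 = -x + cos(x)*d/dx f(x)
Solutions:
 f(x) = C1 + Integral(x/cos(x), x)


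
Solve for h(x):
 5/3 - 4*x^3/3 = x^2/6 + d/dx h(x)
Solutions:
 h(x) = C1 - x^4/3 - x^3/18 + 5*x/3


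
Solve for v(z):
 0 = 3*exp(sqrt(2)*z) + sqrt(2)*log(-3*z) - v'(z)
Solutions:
 v(z) = C1 + sqrt(2)*z*log(-z) + sqrt(2)*z*(-1 + log(3)) + 3*sqrt(2)*exp(sqrt(2)*z)/2


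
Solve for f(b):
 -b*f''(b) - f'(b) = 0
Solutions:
 f(b) = C1 + C2*log(b)


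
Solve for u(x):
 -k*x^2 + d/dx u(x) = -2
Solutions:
 u(x) = C1 + k*x^3/3 - 2*x


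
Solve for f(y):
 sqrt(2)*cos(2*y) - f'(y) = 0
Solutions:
 f(y) = C1 + sqrt(2)*sin(2*y)/2


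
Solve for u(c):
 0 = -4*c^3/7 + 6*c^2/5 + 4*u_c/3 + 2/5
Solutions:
 u(c) = C1 + 3*c^4/28 - 3*c^3/10 - 3*c/10


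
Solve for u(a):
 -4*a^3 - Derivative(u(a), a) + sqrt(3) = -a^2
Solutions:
 u(a) = C1 - a^4 + a^3/3 + sqrt(3)*a


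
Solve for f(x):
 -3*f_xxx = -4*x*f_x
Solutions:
 f(x) = C1 + Integral(C2*airyai(6^(2/3)*x/3) + C3*airybi(6^(2/3)*x/3), x)


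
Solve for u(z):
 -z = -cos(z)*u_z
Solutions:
 u(z) = C1 + Integral(z/cos(z), z)


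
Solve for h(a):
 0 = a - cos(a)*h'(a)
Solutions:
 h(a) = C1 + Integral(a/cos(a), a)


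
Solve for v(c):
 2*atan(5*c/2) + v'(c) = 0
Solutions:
 v(c) = C1 - 2*c*atan(5*c/2) + 2*log(25*c^2 + 4)/5


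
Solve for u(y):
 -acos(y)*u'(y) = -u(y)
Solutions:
 u(y) = C1*exp(Integral(1/acos(y), y))


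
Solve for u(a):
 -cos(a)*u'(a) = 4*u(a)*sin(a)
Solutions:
 u(a) = C1*cos(a)^4


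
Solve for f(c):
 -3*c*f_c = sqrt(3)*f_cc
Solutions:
 f(c) = C1 + C2*erf(sqrt(2)*3^(1/4)*c/2)


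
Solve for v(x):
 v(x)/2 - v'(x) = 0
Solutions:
 v(x) = C1*exp(x/2)


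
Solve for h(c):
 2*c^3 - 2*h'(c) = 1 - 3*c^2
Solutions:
 h(c) = C1 + c^4/4 + c^3/2 - c/2


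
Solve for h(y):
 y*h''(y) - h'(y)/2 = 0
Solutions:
 h(y) = C1 + C2*y^(3/2)


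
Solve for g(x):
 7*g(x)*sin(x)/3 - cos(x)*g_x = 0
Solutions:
 g(x) = C1/cos(x)^(7/3)


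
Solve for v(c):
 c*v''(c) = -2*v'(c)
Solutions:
 v(c) = C1 + C2/c


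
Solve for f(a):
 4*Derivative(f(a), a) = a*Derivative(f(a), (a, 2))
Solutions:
 f(a) = C1 + C2*a^5


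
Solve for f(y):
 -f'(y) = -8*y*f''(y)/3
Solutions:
 f(y) = C1 + C2*y^(11/8)


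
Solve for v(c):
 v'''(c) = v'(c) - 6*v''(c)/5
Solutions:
 v(c) = C1 + C2*exp(c*(-3 + sqrt(34))/5) + C3*exp(-c*(3 + sqrt(34))/5)


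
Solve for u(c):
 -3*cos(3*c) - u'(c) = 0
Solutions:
 u(c) = C1 - sin(3*c)


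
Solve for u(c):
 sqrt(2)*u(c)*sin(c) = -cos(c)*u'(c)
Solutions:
 u(c) = C1*cos(c)^(sqrt(2))


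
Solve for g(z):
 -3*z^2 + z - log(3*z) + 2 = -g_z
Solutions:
 g(z) = C1 + z^3 - z^2/2 + z*log(z) - 3*z + z*log(3)


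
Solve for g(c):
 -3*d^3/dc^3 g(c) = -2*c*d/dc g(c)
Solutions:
 g(c) = C1 + Integral(C2*airyai(2^(1/3)*3^(2/3)*c/3) + C3*airybi(2^(1/3)*3^(2/3)*c/3), c)


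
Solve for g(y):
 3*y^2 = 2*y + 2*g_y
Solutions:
 g(y) = C1 + y^3/2 - y^2/2


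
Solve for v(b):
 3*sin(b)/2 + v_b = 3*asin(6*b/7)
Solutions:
 v(b) = C1 + 3*b*asin(6*b/7) + sqrt(49 - 36*b^2)/2 + 3*cos(b)/2


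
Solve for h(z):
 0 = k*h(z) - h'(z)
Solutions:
 h(z) = C1*exp(k*z)


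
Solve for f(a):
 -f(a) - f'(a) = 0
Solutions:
 f(a) = C1*exp(-a)


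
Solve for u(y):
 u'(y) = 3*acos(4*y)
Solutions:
 u(y) = C1 + 3*y*acos(4*y) - 3*sqrt(1 - 16*y^2)/4


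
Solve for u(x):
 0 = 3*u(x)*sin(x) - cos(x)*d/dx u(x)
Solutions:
 u(x) = C1/cos(x)^3


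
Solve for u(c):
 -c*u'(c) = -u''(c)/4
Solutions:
 u(c) = C1 + C2*erfi(sqrt(2)*c)


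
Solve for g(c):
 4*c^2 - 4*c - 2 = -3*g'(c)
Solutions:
 g(c) = C1 - 4*c^3/9 + 2*c^2/3 + 2*c/3


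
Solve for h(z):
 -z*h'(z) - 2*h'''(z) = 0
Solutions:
 h(z) = C1 + Integral(C2*airyai(-2^(2/3)*z/2) + C3*airybi(-2^(2/3)*z/2), z)


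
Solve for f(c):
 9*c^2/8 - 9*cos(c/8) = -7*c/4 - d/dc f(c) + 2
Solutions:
 f(c) = C1 - 3*c^3/8 - 7*c^2/8 + 2*c + 72*sin(c/8)


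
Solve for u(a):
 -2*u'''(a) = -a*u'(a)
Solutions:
 u(a) = C1 + Integral(C2*airyai(2^(2/3)*a/2) + C3*airybi(2^(2/3)*a/2), a)


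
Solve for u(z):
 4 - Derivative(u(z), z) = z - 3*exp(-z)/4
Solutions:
 u(z) = C1 - z^2/2 + 4*z - 3*exp(-z)/4


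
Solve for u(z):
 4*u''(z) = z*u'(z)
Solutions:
 u(z) = C1 + C2*erfi(sqrt(2)*z/4)


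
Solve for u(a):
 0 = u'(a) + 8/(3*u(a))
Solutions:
 u(a) = -sqrt(C1 - 48*a)/3
 u(a) = sqrt(C1 - 48*a)/3


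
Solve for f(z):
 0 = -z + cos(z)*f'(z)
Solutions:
 f(z) = C1 + Integral(z/cos(z), z)


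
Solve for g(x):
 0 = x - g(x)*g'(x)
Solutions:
 g(x) = -sqrt(C1 + x^2)
 g(x) = sqrt(C1 + x^2)


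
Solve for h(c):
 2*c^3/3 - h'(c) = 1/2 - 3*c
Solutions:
 h(c) = C1 + c^4/6 + 3*c^2/2 - c/2


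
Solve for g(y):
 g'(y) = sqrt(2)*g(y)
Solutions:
 g(y) = C1*exp(sqrt(2)*y)


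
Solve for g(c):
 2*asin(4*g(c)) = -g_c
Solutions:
 Integral(1/asin(4*_y), (_y, g(c))) = C1 - 2*c


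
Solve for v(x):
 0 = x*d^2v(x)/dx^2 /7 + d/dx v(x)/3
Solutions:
 v(x) = C1 + C2/x^(4/3)


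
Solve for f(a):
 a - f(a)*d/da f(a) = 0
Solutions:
 f(a) = -sqrt(C1 + a^2)
 f(a) = sqrt(C1 + a^2)


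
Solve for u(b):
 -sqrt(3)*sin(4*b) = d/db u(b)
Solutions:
 u(b) = C1 + sqrt(3)*cos(4*b)/4


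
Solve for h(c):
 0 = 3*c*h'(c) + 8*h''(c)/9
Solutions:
 h(c) = C1 + C2*erf(3*sqrt(3)*c/4)


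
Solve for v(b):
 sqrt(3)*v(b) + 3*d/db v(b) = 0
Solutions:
 v(b) = C1*exp(-sqrt(3)*b/3)


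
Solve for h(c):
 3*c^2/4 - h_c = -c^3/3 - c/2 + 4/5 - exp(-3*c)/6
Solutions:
 h(c) = C1 + c^4/12 + c^3/4 + c^2/4 - 4*c/5 - exp(-3*c)/18


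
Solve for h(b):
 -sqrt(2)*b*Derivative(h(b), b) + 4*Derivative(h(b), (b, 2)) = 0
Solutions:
 h(b) = C1 + C2*erfi(2^(3/4)*b/4)


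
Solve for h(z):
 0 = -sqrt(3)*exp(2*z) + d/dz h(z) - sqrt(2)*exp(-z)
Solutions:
 h(z) = C1 + sqrt(3)*exp(2*z)/2 - sqrt(2)*exp(-z)


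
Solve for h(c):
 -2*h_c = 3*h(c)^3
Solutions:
 h(c) = -sqrt(-1/(C1 - 3*c))
 h(c) = sqrt(-1/(C1 - 3*c))


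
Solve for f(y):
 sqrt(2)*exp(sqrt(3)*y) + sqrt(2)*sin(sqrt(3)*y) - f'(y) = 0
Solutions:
 f(y) = C1 + sqrt(6)*exp(sqrt(3)*y)/3 - sqrt(6)*cos(sqrt(3)*y)/3


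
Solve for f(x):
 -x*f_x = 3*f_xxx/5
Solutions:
 f(x) = C1 + Integral(C2*airyai(-3^(2/3)*5^(1/3)*x/3) + C3*airybi(-3^(2/3)*5^(1/3)*x/3), x)


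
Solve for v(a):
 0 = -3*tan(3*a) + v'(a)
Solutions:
 v(a) = C1 - log(cos(3*a))


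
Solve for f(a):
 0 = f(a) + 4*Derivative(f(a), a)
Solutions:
 f(a) = C1*exp(-a/4)


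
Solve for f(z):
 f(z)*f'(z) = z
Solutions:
 f(z) = -sqrt(C1 + z^2)
 f(z) = sqrt(C1 + z^2)


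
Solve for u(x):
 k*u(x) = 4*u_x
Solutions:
 u(x) = C1*exp(k*x/4)


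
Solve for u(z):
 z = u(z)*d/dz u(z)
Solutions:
 u(z) = -sqrt(C1 + z^2)
 u(z) = sqrt(C1 + z^2)


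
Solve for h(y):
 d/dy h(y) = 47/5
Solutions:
 h(y) = C1 + 47*y/5


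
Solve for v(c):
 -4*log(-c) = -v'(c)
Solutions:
 v(c) = C1 + 4*c*log(-c) - 4*c


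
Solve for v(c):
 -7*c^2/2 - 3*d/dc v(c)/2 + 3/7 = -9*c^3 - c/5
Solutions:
 v(c) = C1 + 3*c^4/2 - 7*c^3/9 + c^2/15 + 2*c/7


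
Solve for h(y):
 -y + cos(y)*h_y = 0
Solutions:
 h(y) = C1 + Integral(y/cos(y), y)


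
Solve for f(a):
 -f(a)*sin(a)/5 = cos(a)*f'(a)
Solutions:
 f(a) = C1*cos(a)^(1/5)


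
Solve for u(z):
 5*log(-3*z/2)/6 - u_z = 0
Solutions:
 u(z) = C1 + 5*z*log(-z)/6 + 5*z*(-1 - log(2) + log(3))/6


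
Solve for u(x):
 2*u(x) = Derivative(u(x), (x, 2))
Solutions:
 u(x) = C1*exp(-sqrt(2)*x) + C2*exp(sqrt(2)*x)


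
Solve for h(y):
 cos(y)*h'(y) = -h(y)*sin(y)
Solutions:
 h(y) = C1*cos(y)


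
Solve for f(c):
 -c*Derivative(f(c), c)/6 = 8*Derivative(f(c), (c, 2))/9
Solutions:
 f(c) = C1 + C2*erf(sqrt(6)*c/8)


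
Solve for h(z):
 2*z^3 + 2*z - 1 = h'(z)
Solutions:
 h(z) = C1 + z^4/2 + z^2 - z


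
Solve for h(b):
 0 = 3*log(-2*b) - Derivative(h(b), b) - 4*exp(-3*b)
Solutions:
 h(b) = C1 + 3*b*log(-b) + 3*b*(-1 + log(2)) + 4*exp(-3*b)/3


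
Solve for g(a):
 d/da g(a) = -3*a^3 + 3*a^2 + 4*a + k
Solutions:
 g(a) = C1 - 3*a^4/4 + a^3 + 2*a^2 + a*k


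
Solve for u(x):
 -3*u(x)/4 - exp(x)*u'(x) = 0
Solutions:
 u(x) = C1*exp(3*exp(-x)/4)


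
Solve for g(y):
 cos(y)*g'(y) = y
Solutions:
 g(y) = C1 + Integral(y/cos(y), y)


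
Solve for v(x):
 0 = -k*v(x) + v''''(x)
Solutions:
 v(x) = C1*exp(-k^(1/4)*x) + C2*exp(k^(1/4)*x) + C3*exp(-I*k^(1/4)*x) + C4*exp(I*k^(1/4)*x)


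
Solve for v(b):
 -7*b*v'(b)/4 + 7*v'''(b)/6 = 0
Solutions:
 v(b) = C1 + Integral(C2*airyai(2^(2/3)*3^(1/3)*b/2) + C3*airybi(2^(2/3)*3^(1/3)*b/2), b)


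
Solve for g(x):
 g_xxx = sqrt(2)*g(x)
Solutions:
 g(x) = C3*exp(2^(1/6)*x) + (C1*sin(2^(1/6)*sqrt(3)*x/2) + C2*cos(2^(1/6)*sqrt(3)*x/2))*exp(-2^(1/6)*x/2)


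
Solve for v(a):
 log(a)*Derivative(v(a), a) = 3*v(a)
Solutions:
 v(a) = C1*exp(3*li(a))


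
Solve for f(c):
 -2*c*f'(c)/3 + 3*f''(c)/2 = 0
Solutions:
 f(c) = C1 + C2*erfi(sqrt(2)*c/3)


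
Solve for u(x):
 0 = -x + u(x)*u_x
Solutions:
 u(x) = -sqrt(C1 + x^2)
 u(x) = sqrt(C1 + x^2)


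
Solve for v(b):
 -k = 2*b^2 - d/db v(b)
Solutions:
 v(b) = C1 + 2*b^3/3 + b*k


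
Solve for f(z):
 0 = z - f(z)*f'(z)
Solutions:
 f(z) = -sqrt(C1 + z^2)
 f(z) = sqrt(C1 + z^2)


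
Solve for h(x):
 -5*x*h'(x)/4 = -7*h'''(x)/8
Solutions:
 h(x) = C1 + Integral(C2*airyai(10^(1/3)*7^(2/3)*x/7) + C3*airybi(10^(1/3)*7^(2/3)*x/7), x)


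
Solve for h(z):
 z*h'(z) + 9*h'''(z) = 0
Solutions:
 h(z) = C1 + Integral(C2*airyai(-3^(1/3)*z/3) + C3*airybi(-3^(1/3)*z/3), z)


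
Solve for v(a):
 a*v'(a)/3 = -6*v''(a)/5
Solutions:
 v(a) = C1 + C2*erf(sqrt(5)*a/6)


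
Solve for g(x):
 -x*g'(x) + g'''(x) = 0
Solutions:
 g(x) = C1 + Integral(C2*airyai(x) + C3*airybi(x), x)


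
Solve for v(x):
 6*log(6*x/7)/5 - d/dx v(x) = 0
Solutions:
 v(x) = C1 + 6*x*log(x)/5 - 6*x*log(7)/5 - 6*x/5 + 6*x*log(6)/5


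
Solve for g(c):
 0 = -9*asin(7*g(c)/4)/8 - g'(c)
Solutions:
 Integral(1/asin(7*_y/4), (_y, g(c))) = C1 - 9*c/8


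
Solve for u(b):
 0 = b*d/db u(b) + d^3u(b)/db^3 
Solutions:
 u(b) = C1 + Integral(C2*airyai(-b) + C3*airybi(-b), b)


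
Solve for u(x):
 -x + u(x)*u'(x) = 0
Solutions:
 u(x) = -sqrt(C1 + x^2)
 u(x) = sqrt(C1 + x^2)


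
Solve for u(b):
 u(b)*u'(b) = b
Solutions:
 u(b) = -sqrt(C1 + b^2)
 u(b) = sqrt(C1 + b^2)


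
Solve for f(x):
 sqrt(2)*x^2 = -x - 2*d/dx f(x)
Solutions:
 f(x) = C1 - sqrt(2)*x^3/6 - x^2/4


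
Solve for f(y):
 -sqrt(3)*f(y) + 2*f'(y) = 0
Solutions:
 f(y) = C1*exp(sqrt(3)*y/2)


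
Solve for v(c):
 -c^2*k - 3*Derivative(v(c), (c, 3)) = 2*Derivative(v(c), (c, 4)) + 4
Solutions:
 v(c) = C1 + C2*c + C3*c^2 + C4*exp(-3*c/2) - c^5*k/180 + c^4*k/54 + 2*c^3*(-2*k - 9)/81


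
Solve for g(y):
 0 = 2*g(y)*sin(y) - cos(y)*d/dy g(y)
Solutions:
 g(y) = C1/cos(y)^2


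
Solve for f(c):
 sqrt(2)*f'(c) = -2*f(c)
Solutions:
 f(c) = C1*exp(-sqrt(2)*c)


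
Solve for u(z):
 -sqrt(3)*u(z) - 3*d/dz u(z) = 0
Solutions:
 u(z) = C1*exp(-sqrt(3)*z/3)


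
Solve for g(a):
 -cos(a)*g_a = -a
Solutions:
 g(a) = C1 + Integral(a/cos(a), a)


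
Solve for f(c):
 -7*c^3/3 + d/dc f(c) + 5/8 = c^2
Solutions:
 f(c) = C1 + 7*c^4/12 + c^3/3 - 5*c/8


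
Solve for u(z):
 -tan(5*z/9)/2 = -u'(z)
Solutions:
 u(z) = C1 - 9*log(cos(5*z/9))/10


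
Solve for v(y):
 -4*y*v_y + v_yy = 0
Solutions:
 v(y) = C1 + C2*erfi(sqrt(2)*y)


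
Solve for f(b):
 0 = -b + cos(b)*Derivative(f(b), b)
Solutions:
 f(b) = C1 + Integral(b/cos(b), b)


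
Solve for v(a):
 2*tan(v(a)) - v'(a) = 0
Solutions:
 v(a) = pi - asin(C1*exp(2*a))
 v(a) = asin(C1*exp(2*a))


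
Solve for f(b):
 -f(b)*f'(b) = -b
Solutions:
 f(b) = -sqrt(C1 + b^2)
 f(b) = sqrt(C1 + b^2)


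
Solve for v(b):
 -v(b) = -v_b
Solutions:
 v(b) = C1*exp(b)


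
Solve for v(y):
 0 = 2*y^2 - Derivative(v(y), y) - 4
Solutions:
 v(y) = C1 + 2*y^3/3 - 4*y


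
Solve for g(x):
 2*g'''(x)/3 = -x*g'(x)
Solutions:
 g(x) = C1 + Integral(C2*airyai(-2^(2/3)*3^(1/3)*x/2) + C3*airybi(-2^(2/3)*3^(1/3)*x/2), x)


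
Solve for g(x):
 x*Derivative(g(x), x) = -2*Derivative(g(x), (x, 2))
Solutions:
 g(x) = C1 + C2*erf(x/2)


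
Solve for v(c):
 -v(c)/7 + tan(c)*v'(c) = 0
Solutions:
 v(c) = C1*sin(c)^(1/7)


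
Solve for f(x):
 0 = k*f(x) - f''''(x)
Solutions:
 f(x) = C1*exp(-k^(1/4)*x) + C2*exp(k^(1/4)*x) + C3*exp(-I*k^(1/4)*x) + C4*exp(I*k^(1/4)*x)


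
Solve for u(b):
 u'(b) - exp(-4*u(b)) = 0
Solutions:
 u(b) = log(-I*(C1 + 4*b)^(1/4))
 u(b) = log(I*(C1 + 4*b)^(1/4))
 u(b) = log(-(C1 + 4*b)^(1/4))
 u(b) = log(C1 + 4*b)/4


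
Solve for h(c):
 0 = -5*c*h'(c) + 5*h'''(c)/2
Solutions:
 h(c) = C1 + Integral(C2*airyai(2^(1/3)*c) + C3*airybi(2^(1/3)*c), c)


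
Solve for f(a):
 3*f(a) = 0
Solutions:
 f(a) = 0


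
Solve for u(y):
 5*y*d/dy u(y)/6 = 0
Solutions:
 u(y) = C1


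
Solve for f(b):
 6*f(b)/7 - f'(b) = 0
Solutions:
 f(b) = C1*exp(6*b/7)


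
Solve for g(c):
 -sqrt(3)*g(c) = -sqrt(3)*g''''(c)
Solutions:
 g(c) = C1*exp(-c) + C2*exp(c) + C3*sin(c) + C4*cos(c)


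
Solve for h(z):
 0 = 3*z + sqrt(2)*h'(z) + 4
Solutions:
 h(z) = C1 - 3*sqrt(2)*z^2/4 - 2*sqrt(2)*z


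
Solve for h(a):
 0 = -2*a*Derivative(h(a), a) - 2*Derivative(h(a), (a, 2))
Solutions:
 h(a) = C1 + C2*erf(sqrt(2)*a/2)


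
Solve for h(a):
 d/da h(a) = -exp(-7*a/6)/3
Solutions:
 h(a) = C1 + 2*exp(-7*a/6)/7


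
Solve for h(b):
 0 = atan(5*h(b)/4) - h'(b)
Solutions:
 Integral(1/atan(5*_y/4), (_y, h(b))) = C1 + b


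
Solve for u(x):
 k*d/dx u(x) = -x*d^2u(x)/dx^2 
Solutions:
 u(x) = C1 + x^(1 - re(k))*(C2*sin(log(x)*Abs(im(k))) + C3*cos(log(x)*im(k)))


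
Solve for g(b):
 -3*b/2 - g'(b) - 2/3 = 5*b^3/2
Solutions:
 g(b) = C1 - 5*b^4/8 - 3*b^2/4 - 2*b/3


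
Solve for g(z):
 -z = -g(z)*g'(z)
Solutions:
 g(z) = -sqrt(C1 + z^2)
 g(z) = sqrt(C1 + z^2)


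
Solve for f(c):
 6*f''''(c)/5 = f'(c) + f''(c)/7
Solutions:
 f(c) = C1 + C2*exp(-70^(1/3)*c*(70^(1/3)/(sqrt(194411) + 441)^(1/3) + (sqrt(194411) + 441)^(1/3))/84)*sin(sqrt(3)*70^(1/3)*c*(-(sqrt(194411) + 441)^(1/3) + 70^(1/3)/(sqrt(194411) + 441)^(1/3))/84) + C3*exp(-70^(1/3)*c*(70^(1/3)/(sqrt(194411) + 441)^(1/3) + (sqrt(194411) + 441)^(1/3))/84)*cos(sqrt(3)*70^(1/3)*c*(-(sqrt(194411) + 441)^(1/3) + 70^(1/3)/(sqrt(194411) + 441)^(1/3))/84) + C4*exp(70^(1/3)*c*(70^(1/3)/(sqrt(194411) + 441)^(1/3) + (sqrt(194411) + 441)^(1/3))/42)


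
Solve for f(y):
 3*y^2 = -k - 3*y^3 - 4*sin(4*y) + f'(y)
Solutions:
 f(y) = C1 + k*y + 3*y^4/4 + y^3 - cos(4*y)


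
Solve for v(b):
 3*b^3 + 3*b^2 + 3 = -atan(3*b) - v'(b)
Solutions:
 v(b) = C1 - 3*b^4/4 - b^3 - b*atan(3*b) - 3*b + log(9*b^2 + 1)/6


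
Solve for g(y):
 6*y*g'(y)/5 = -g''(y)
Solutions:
 g(y) = C1 + C2*erf(sqrt(15)*y/5)


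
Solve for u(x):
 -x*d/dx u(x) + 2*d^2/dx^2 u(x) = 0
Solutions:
 u(x) = C1 + C2*erfi(x/2)


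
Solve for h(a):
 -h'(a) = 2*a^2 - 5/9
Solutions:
 h(a) = C1 - 2*a^3/3 + 5*a/9


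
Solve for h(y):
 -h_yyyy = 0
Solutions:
 h(y) = C1 + C2*y + C3*y^2 + C4*y^3


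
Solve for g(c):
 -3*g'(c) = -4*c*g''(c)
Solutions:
 g(c) = C1 + C2*c^(7/4)


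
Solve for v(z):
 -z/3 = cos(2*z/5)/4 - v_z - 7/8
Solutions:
 v(z) = C1 + z^2/6 - 7*z/8 + 5*sin(2*z/5)/8


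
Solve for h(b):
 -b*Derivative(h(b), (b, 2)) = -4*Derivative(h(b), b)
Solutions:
 h(b) = C1 + C2*b^5


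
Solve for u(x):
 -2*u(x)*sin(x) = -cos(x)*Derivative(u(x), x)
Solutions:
 u(x) = C1/cos(x)^2


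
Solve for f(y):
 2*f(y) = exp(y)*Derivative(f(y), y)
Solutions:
 f(y) = C1*exp(-2*exp(-y))


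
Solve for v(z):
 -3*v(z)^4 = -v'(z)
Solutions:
 v(z) = (-1/(C1 + 9*z))^(1/3)
 v(z) = (-1/(C1 + 3*z))^(1/3)*(-3^(2/3) - 3*3^(1/6)*I)/6
 v(z) = (-1/(C1 + 3*z))^(1/3)*(-3^(2/3) + 3*3^(1/6)*I)/6


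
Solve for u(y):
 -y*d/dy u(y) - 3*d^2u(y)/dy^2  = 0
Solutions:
 u(y) = C1 + C2*erf(sqrt(6)*y/6)
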